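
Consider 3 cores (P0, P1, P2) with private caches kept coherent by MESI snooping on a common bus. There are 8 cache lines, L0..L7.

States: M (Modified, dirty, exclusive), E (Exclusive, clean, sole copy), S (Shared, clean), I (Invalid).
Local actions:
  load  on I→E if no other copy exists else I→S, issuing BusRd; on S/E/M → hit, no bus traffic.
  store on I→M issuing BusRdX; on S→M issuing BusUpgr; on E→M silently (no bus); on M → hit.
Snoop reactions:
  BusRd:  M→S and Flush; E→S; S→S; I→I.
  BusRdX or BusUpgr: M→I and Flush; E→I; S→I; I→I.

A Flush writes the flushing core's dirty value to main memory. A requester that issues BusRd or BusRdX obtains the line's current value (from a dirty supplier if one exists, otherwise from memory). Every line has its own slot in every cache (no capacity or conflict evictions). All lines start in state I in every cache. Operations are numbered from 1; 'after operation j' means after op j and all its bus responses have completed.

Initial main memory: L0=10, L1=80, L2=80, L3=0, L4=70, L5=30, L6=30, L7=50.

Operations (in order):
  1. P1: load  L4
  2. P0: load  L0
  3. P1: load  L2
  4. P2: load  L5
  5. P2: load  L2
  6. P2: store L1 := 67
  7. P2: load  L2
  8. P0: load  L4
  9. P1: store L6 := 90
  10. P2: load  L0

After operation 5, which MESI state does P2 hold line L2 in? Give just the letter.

state = S

  op1 P1: load  L4 → I/E/I on L4; bus BusRd; mem=70
  op2 P0: load  L0 → E/I/I on L0; bus BusRd; mem=10
  op3 P1: load  L2 → I/E/I on L2; bus BusRd; mem=80
  op4 P2: load  L5 → I/I/E on L5; bus BusRd; mem=30
  op5 P2: load  L2 → I/S/S on L2; bus BusRd; mem=80
  op6 P2: store L1 := 67 → I/I/M on L1; bus BusRdX; mem=80
  op7 P2: load  L2 → I/S/S on L2; bus (none); mem=80
  op8 P0: load  L4 → S/S/I on L4; bus BusRd; mem=70
  op9 P1: store L6 := 90 → I/M/I on L6; bus BusRdX; mem=30
  op10 P2: load  L0 → S/I/S on L0; bus BusRd; mem=10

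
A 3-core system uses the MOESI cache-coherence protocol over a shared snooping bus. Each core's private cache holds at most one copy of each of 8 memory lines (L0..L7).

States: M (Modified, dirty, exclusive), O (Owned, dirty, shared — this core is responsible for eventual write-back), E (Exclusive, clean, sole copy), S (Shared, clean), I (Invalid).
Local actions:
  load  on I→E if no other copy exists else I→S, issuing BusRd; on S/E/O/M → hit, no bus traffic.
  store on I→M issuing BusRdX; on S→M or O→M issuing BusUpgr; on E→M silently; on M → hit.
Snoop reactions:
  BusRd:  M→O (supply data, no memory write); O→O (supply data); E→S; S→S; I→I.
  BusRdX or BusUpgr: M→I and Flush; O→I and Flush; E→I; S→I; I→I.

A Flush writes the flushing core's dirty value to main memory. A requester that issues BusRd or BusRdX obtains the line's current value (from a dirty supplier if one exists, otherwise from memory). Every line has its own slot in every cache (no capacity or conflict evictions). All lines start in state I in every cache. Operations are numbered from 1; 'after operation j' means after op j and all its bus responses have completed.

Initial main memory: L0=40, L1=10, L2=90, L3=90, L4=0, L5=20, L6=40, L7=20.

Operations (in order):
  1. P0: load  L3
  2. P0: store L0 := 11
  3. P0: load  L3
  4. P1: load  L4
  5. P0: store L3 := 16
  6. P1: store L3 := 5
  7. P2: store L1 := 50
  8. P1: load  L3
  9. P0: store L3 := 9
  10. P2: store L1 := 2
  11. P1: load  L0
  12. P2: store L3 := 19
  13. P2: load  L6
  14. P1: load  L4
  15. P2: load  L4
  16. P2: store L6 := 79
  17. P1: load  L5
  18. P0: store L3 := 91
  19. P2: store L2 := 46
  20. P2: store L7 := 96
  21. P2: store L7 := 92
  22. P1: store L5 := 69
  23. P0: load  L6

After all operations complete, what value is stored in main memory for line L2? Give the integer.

memory[L2] = 90

step 1: P0: load  L3  ⟶  EII  (L3)  txn=BusRd  M[L3]=90
step 2: P0: store L0 := 11  ⟶  MII  (L0)  txn=BusRdX  M[L0]=40
step 3: P0: load  L3  ⟶  EII  (L3)  txn=∅  M[L3]=90
step 4: P1: load  L4  ⟶  IEI  (L4)  txn=BusRd  M[L4]=0
step 5: P0: store L3 := 16  ⟶  MII  (L3)  txn=∅  M[L3]=90
step 6: P1: store L3 := 5  ⟶  IMI  (L3)  txn=BusRdX+Flush  M[L3]=16
step 7: P2: store L1 := 50  ⟶  IIM  (L1)  txn=BusRdX  M[L1]=10
step 8: P1: load  L3  ⟶  IMI  (L3)  txn=∅  M[L3]=16
step 9: P0: store L3 := 9  ⟶  MII  (L3)  txn=BusRdX+Flush  M[L3]=5
step 10: P2: store L1 := 2  ⟶  IIM  (L1)  txn=∅  M[L1]=10
step 11: P1: load  L0  ⟶  OSI  (L0)  txn=BusRd  M[L0]=40
step 12: P2: store L3 := 19  ⟶  IIM  (L3)  txn=BusRdX+Flush  M[L3]=9
step 13: P2: load  L6  ⟶  IIE  (L6)  txn=BusRd  M[L6]=40
step 14: P1: load  L4  ⟶  IEI  (L4)  txn=∅  M[L4]=0
step 15: P2: load  L4  ⟶  ISS  (L4)  txn=BusRd  M[L4]=0
step 16: P2: store L6 := 79  ⟶  IIM  (L6)  txn=∅  M[L6]=40
step 17: P1: load  L5  ⟶  IEI  (L5)  txn=BusRd  M[L5]=20
step 18: P0: store L3 := 91  ⟶  MII  (L3)  txn=BusRdX+Flush  M[L3]=19
step 19: P2: store L2 := 46  ⟶  IIM  (L2)  txn=BusRdX  M[L2]=90
step 20: P2: store L7 := 96  ⟶  IIM  (L7)  txn=BusRdX  M[L7]=20
step 21: P2: store L7 := 92  ⟶  IIM  (L7)  txn=∅  M[L7]=20
step 22: P1: store L5 := 69  ⟶  IMI  (L5)  txn=∅  M[L5]=20
step 23: P0: load  L6  ⟶  SIO  (L6)  txn=BusRd  M[L6]=40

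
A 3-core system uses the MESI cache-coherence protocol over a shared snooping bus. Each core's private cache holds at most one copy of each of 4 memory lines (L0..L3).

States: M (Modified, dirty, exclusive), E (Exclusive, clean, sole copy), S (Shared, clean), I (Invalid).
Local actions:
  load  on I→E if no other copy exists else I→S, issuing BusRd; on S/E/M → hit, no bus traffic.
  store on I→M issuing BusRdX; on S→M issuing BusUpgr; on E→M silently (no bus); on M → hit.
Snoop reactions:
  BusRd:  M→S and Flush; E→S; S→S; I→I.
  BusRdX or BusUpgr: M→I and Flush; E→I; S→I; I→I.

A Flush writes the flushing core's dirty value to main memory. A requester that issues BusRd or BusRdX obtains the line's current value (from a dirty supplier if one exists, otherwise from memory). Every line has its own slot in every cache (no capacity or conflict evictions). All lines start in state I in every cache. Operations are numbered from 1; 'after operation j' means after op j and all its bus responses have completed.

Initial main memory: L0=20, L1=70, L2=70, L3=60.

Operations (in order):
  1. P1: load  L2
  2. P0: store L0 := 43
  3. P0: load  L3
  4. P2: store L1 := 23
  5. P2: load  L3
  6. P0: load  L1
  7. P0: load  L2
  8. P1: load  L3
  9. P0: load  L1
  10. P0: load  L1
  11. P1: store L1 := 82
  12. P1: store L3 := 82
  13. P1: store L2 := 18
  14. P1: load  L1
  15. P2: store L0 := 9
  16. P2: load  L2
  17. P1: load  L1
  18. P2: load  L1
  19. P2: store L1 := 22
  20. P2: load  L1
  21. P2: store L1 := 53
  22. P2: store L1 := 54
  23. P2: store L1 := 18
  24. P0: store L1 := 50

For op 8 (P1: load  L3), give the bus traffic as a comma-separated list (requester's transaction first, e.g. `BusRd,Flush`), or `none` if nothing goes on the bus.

bus = BusRd

  op1 P1: load  L2 → I/E/I on L2; bus BusRd; mem=70
  op2 P0: store L0 := 43 → M/I/I on L0; bus BusRdX; mem=20
  op3 P0: load  L3 → E/I/I on L3; bus BusRd; mem=60
  op4 P2: store L1 := 23 → I/I/M on L1; bus BusRdX; mem=70
  op5 P2: load  L3 → S/I/S on L3; bus BusRd; mem=60
  op6 P0: load  L1 → S/I/S on L1; bus BusRd Flush; mem=23
  op7 P0: load  L2 → S/S/I on L2; bus BusRd; mem=70
  op8 P1: load  L3 → S/S/S on L3; bus BusRd; mem=60
  op9 P0: load  L1 → S/I/S on L1; bus (none); mem=23
  op10 P0: load  L1 → S/I/S on L1; bus (none); mem=23
  op11 P1: store L1 := 82 → I/M/I on L1; bus BusRdX; mem=23
  op12 P1: store L3 := 82 → I/M/I on L3; bus BusUpgr; mem=60
  op13 P1: store L2 := 18 → I/M/I on L2; bus BusUpgr; mem=70
  op14 P1: load  L1 → I/M/I on L1; bus (none); mem=23
  op15 P2: store L0 := 9 → I/I/M on L0; bus BusRdX Flush; mem=43
  op16 P2: load  L2 → I/S/S on L2; bus BusRd Flush; mem=18
  op17 P1: load  L1 → I/M/I on L1; bus (none); mem=23
  op18 P2: load  L1 → I/S/S on L1; bus BusRd Flush; mem=82
  op19 P2: store L1 := 22 → I/I/M on L1; bus BusUpgr; mem=82
  op20 P2: load  L1 → I/I/M on L1; bus (none); mem=82
  op21 P2: store L1 := 53 → I/I/M on L1; bus (none); mem=82
  op22 P2: store L1 := 54 → I/I/M on L1; bus (none); mem=82
  op23 P2: store L1 := 18 → I/I/M on L1; bus (none); mem=82
  op24 P0: store L1 := 50 → M/I/I on L1; bus BusRdX Flush; mem=18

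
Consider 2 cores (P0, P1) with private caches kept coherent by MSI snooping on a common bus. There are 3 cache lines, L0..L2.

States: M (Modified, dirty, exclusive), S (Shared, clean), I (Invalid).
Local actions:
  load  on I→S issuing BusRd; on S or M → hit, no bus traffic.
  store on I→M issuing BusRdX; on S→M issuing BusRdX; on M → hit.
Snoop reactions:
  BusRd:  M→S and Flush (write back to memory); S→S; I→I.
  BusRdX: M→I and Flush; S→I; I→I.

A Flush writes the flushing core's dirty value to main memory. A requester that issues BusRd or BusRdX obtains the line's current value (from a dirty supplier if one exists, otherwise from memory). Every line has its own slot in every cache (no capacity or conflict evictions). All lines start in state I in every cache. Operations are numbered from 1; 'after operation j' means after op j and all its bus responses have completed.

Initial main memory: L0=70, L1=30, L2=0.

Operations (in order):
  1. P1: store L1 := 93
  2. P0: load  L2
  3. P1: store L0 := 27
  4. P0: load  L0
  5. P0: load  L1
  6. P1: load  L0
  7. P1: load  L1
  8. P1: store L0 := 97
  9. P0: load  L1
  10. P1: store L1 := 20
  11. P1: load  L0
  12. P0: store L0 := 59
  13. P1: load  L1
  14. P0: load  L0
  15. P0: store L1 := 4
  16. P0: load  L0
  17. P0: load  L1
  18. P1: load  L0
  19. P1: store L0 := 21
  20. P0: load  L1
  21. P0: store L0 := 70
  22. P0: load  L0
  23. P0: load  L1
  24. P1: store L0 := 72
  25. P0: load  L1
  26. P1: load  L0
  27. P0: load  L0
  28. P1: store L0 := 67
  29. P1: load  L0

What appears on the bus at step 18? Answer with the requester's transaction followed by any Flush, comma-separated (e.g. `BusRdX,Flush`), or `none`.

bus = BusRd,Flush

step 1: P1: store L1 := 93  ⟶  IM  (L1)  txn=BusRdX  M[L1]=30
step 2: P0: load  L2  ⟶  SI  (L2)  txn=BusRd  M[L2]=0
step 3: P1: store L0 := 27  ⟶  IM  (L0)  txn=BusRdX  M[L0]=70
step 4: P0: load  L0  ⟶  SS  (L0)  txn=BusRd+Flush  M[L0]=27
step 5: P0: load  L1  ⟶  SS  (L1)  txn=BusRd+Flush  M[L1]=93
step 6: P1: load  L0  ⟶  SS  (L0)  txn=∅  M[L0]=27
step 7: P1: load  L1  ⟶  SS  (L1)  txn=∅  M[L1]=93
step 8: P1: store L0 := 97  ⟶  IM  (L0)  txn=BusRdX  M[L0]=27
step 9: P0: load  L1  ⟶  SS  (L1)  txn=∅  M[L1]=93
step 10: P1: store L1 := 20  ⟶  IM  (L1)  txn=BusRdX  M[L1]=93
step 11: P1: load  L0  ⟶  IM  (L0)  txn=∅  M[L0]=27
step 12: P0: store L0 := 59  ⟶  MI  (L0)  txn=BusRdX+Flush  M[L0]=97
step 13: P1: load  L1  ⟶  IM  (L1)  txn=∅  M[L1]=93
step 14: P0: load  L0  ⟶  MI  (L0)  txn=∅  M[L0]=97
step 15: P0: store L1 := 4  ⟶  MI  (L1)  txn=BusRdX+Flush  M[L1]=20
step 16: P0: load  L0  ⟶  MI  (L0)  txn=∅  M[L0]=97
step 17: P0: load  L1  ⟶  MI  (L1)  txn=∅  M[L1]=20
step 18: P1: load  L0  ⟶  SS  (L0)  txn=BusRd+Flush  M[L0]=59
step 19: P1: store L0 := 21  ⟶  IM  (L0)  txn=BusRdX  M[L0]=59
step 20: P0: load  L1  ⟶  MI  (L1)  txn=∅  M[L1]=20
step 21: P0: store L0 := 70  ⟶  MI  (L0)  txn=BusRdX+Flush  M[L0]=21
step 22: P0: load  L0  ⟶  MI  (L0)  txn=∅  M[L0]=21
step 23: P0: load  L1  ⟶  MI  (L1)  txn=∅  M[L1]=20
step 24: P1: store L0 := 72  ⟶  IM  (L0)  txn=BusRdX+Flush  M[L0]=70
step 25: P0: load  L1  ⟶  MI  (L1)  txn=∅  M[L1]=20
step 26: P1: load  L0  ⟶  IM  (L0)  txn=∅  M[L0]=70
step 27: P0: load  L0  ⟶  SS  (L0)  txn=BusRd+Flush  M[L0]=72
step 28: P1: store L0 := 67  ⟶  IM  (L0)  txn=BusRdX  M[L0]=72
step 29: P1: load  L0  ⟶  IM  (L0)  txn=∅  M[L0]=72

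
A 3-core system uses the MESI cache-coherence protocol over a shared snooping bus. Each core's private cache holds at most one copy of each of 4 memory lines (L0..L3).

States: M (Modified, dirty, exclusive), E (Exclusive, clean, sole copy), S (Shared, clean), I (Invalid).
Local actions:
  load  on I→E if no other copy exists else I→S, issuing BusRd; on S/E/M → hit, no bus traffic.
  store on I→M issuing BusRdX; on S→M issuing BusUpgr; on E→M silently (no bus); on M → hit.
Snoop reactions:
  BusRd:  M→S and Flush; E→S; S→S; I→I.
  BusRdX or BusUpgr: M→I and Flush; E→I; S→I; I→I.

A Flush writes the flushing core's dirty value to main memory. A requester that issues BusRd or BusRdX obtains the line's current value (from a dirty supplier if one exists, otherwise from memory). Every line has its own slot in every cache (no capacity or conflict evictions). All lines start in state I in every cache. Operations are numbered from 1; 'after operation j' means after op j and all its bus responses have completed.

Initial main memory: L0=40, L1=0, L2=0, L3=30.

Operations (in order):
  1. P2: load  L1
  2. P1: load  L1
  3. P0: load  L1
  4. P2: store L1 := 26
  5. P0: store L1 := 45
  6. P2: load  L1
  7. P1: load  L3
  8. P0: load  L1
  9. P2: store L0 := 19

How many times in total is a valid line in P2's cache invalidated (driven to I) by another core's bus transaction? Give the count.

1. P2: load  L1  bus=[BusRd]  L1: P0=I P1=I P2=E  mem[L1]=0
2. P1: load  L1  bus=[BusRd]  L1: P0=I P1=S P2=S  mem[L1]=0
3. P0: load  L1  bus=[BusRd]  L1: P0=S P1=S P2=S  mem[L1]=0
4. P2: store L1 := 26  bus=[BusUpgr]  L1: P0=I P1=I P2=M  mem[L1]=0
5. P0: store L1 := 45  bus=[BusRdX,Flush]  L1: P0=M P1=I P2=I  mem[L1]=26
6. P2: load  L1  bus=[BusRd,Flush]  L1: P0=S P1=I P2=S  mem[L1]=45
7. P1: load  L3  bus=[BusRd]  L3: P0=I P1=E P2=I  mem[L3]=30
8. P0: load  L1  bus=[-]  L1: P0=S P1=I P2=S  mem[L1]=45
9. P2: store L0 := 19  bus=[BusRdX]  L0: P0=I P1=I P2=M  mem[L0]=40

invalidations = 1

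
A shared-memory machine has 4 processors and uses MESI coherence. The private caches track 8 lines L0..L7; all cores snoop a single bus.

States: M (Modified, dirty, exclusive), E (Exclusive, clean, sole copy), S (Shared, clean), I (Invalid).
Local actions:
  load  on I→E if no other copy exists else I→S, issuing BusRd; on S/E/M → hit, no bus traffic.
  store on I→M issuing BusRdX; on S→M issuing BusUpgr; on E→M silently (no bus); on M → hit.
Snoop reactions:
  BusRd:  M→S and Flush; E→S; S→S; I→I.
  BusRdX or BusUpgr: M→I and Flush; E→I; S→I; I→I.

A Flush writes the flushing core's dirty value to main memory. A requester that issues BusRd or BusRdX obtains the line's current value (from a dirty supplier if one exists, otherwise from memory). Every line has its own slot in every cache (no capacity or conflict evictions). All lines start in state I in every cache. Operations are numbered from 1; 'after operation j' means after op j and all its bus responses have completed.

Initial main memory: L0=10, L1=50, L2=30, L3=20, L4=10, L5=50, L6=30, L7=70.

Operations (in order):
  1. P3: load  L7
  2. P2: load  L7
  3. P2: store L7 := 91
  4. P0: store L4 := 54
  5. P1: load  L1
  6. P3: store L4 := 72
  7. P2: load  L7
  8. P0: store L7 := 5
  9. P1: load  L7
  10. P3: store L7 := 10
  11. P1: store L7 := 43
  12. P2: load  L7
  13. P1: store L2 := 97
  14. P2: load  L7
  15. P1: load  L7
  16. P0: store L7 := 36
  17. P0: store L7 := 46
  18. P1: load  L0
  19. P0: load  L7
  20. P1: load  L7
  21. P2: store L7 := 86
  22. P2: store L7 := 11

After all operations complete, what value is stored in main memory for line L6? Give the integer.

1. P3: load  L7  bus=[BusRd]  L7: P0=I P1=I P2=I P3=E  mem[L7]=70
2. P2: load  L7  bus=[BusRd]  L7: P0=I P1=I P2=S P3=S  mem[L7]=70
3. P2: store L7 := 91  bus=[BusUpgr]  L7: P0=I P1=I P2=M P3=I  mem[L7]=70
4. P0: store L4 := 54  bus=[BusRdX]  L4: P0=M P1=I P2=I P3=I  mem[L4]=10
5. P1: load  L1  bus=[BusRd]  L1: P0=I P1=E P2=I P3=I  mem[L1]=50
6. P3: store L4 := 72  bus=[BusRdX,Flush]  L4: P0=I P1=I P2=I P3=M  mem[L4]=54
7. P2: load  L7  bus=[-]  L7: P0=I P1=I P2=M P3=I  mem[L7]=70
8. P0: store L7 := 5  bus=[BusRdX,Flush]  L7: P0=M P1=I P2=I P3=I  mem[L7]=91
9. P1: load  L7  bus=[BusRd,Flush]  L7: P0=S P1=S P2=I P3=I  mem[L7]=5
10. P3: store L7 := 10  bus=[BusRdX]  L7: P0=I P1=I P2=I P3=M  mem[L7]=5
11. P1: store L7 := 43  bus=[BusRdX,Flush]  L7: P0=I P1=M P2=I P3=I  mem[L7]=10
12. P2: load  L7  bus=[BusRd,Flush]  L7: P0=I P1=S P2=S P3=I  mem[L7]=43
13. P1: store L2 := 97  bus=[BusRdX]  L2: P0=I P1=M P2=I P3=I  mem[L2]=30
14. P2: load  L7  bus=[-]  L7: P0=I P1=S P2=S P3=I  mem[L7]=43
15. P1: load  L7  bus=[-]  L7: P0=I P1=S P2=S P3=I  mem[L7]=43
16. P0: store L7 := 36  bus=[BusRdX]  L7: P0=M P1=I P2=I P3=I  mem[L7]=43
17. P0: store L7 := 46  bus=[-]  L7: P0=M P1=I P2=I P3=I  mem[L7]=43
18. P1: load  L0  bus=[BusRd]  L0: P0=I P1=E P2=I P3=I  mem[L0]=10
19. P0: load  L7  bus=[-]  L7: P0=M P1=I P2=I P3=I  mem[L7]=43
20. P1: load  L7  bus=[BusRd,Flush]  L7: P0=S P1=S P2=I P3=I  mem[L7]=46
21. P2: store L7 := 86  bus=[BusRdX]  L7: P0=I P1=I P2=M P3=I  mem[L7]=46
22. P2: store L7 := 11  bus=[-]  L7: P0=I P1=I P2=M P3=I  mem[L7]=46

memory[L6] = 30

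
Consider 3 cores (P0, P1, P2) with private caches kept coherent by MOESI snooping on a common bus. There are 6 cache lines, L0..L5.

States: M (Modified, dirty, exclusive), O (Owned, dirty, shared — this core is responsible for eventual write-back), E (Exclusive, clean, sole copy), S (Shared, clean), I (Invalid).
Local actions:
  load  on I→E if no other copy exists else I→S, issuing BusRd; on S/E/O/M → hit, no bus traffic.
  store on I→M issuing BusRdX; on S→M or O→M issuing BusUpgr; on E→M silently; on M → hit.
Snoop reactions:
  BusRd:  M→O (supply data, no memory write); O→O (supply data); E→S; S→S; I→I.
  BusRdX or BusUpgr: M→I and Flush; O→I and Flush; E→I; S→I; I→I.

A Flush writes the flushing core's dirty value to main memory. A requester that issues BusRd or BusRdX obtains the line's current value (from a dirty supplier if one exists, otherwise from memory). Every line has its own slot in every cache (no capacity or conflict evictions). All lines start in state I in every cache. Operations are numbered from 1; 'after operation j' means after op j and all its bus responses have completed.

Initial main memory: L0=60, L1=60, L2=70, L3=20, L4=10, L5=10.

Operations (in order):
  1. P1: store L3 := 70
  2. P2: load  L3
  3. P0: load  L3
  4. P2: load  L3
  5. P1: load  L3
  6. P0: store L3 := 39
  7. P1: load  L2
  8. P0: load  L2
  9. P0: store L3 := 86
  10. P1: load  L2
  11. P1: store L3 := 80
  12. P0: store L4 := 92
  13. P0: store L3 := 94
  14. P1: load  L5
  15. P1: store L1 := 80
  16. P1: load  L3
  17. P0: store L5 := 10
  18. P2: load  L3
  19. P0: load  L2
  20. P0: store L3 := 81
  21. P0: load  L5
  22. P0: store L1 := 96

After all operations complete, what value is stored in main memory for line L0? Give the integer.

[1] P1: store L3 := 70 | P0:I, P1:M(70), P2:I | bus: BusRdX
[2] P2: load  L3 | P0:I, P1:O(70), P2:S(70) | bus: BusRd
[3] P0: load  L3 | P0:S(70), P1:O(70), P2:S(70) | bus: BusRd
[4] P2: load  L3 | P0:S(70), P1:O(70), P2:S(70) | bus: none
[5] P1: load  L3 | P0:S(70), P1:O(70), P2:S(70) | bus: none
[6] P0: store L3 := 39 | P0:M(39), P1:I, P2:I | bus: BusUpgr,Flush
[7] P1: load  L2 | P0:I, P1:E(70), P2:I | bus: BusRd
[8] P0: load  L2 | P0:S(70), P1:S(70), P2:I | bus: BusRd
[9] P0: store L3 := 86 | P0:M(86), P1:I, P2:I | bus: none
[10] P1: load  L2 | P0:S(70), P1:S(70), P2:I | bus: none
[11] P1: store L3 := 80 | P0:I, P1:M(80), P2:I | bus: BusRdX,Flush
[12] P0: store L4 := 92 | P0:M(92), P1:I, P2:I | bus: BusRdX
[13] P0: store L3 := 94 | P0:M(94), P1:I, P2:I | bus: BusRdX,Flush
[14] P1: load  L5 | P0:I, P1:E(10), P2:I | bus: BusRd
[15] P1: store L1 := 80 | P0:I, P1:M(80), P2:I | bus: BusRdX
[16] P1: load  L3 | P0:O(94), P1:S(94), P2:I | bus: BusRd
[17] P0: store L5 := 10 | P0:M(10), P1:I, P2:I | bus: BusRdX
[18] P2: load  L3 | P0:O(94), P1:S(94), P2:S(94) | bus: BusRd
[19] P0: load  L2 | P0:S(70), P1:S(70), P2:I | bus: none
[20] P0: store L3 := 81 | P0:M(81), P1:I, P2:I | bus: BusUpgr
[21] P0: load  L5 | P0:M(10), P1:I, P2:I | bus: none
[22] P0: store L1 := 96 | P0:M(96), P1:I, P2:I | bus: BusRdX,Flush

memory[L0] = 60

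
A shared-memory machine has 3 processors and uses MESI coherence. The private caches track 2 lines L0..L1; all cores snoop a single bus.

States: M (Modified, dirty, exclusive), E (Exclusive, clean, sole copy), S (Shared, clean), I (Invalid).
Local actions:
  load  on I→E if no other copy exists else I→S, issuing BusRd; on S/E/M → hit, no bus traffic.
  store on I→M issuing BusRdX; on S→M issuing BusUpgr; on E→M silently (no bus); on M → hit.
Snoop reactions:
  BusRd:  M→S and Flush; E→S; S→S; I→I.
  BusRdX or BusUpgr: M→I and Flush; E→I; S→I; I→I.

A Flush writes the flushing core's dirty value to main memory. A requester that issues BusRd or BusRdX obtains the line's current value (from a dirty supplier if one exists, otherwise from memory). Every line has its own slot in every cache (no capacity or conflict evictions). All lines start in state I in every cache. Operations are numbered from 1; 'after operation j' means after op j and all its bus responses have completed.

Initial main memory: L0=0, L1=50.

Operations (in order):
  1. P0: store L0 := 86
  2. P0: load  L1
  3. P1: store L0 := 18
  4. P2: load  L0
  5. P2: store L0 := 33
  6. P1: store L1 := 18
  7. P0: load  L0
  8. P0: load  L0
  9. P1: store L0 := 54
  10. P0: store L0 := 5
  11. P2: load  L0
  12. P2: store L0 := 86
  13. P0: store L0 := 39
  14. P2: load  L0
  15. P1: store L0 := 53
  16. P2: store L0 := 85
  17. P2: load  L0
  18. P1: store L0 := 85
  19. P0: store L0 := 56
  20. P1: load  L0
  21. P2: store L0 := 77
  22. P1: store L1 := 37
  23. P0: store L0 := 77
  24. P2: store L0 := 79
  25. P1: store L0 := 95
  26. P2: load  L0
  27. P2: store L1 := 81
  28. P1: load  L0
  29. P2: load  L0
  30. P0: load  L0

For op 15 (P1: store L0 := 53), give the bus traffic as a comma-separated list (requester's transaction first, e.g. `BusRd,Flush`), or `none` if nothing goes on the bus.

  op1 P0: store L0 := 86 → M/I/I on L0; bus BusRdX; mem=0
  op2 P0: load  L1 → E/I/I on L1; bus BusRd; mem=50
  op3 P1: store L0 := 18 → I/M/I on L0; bus BusRdX Flush; mem=86
  op4 P2: load  L0 → I/S/S on L0; bus BusRd Flush; mem=18
  op5 P2: store L0 := 33 → I/I/M on L0; bus BusUpgr; mem=18
  op6 P1: store L1 := 18 → I/M/I on L1; bus BusRdX; mem=50
  op7 P0: load  L0 → S/I/S on L0; bus BusRd Flush; mem=33
  op8 P0: load  L0 → S/I/S on L0; bus (none); mem=33
  op9 P1: store L0 := 54 → I/M/I on L0; bus BusRdX; mem=33
  op10 P0: store L0 := 5 → M/I/I on L0; bus BusRdX Flush; mem=54
  op11 P2: load  L0 → S/I/S on L0; bus BusRd Flush; mem=5
  op12 P2: store L0 := 86 → I/I/M on L0; bus BusUpgr; mem=5
  op13 P0: store L0 := 39 → M/I/I on L0; bus BusRdX Flush; mem=86
  op14 P2: load  L0 → S/I/S on L0; bus BusRd Flush; mem=39
  op15 P1: store L0 := 53 → I/M/I on L0; bus BusRdX; mem=39
  op16 P2: store L0 := 85 → I/I/M on L0; bus BusRdX Flush; mem=53
  op17 P2: load  L0 → I/I/M on L0; bus (none); mem=53
  op18 P1: store L0 := 85 → I/M/I on L0; bus BusRdX Flush; mem=85
  op19 P0: store L0 := 56 → M/I/I on L0; bus BusRdX Flush; mem=85
  op20 P1: load  L0 → S/S/I on L0; bus BusRd Flush; mem=56
  op21 P2: store L0 := 77 → I/I/M on L0; bus BusRdX; mem=56
  op22 P1: store L1 := 37 → I/M/I on L1; bus (none); mem=50
  op23 P0: store L0 := 77 → M/I/I on L0; bus BusRdX Flush; mem=77
  op24 P2: store L0 := 79 → I/I/M on L0; bus BusRdX Flush; mem=77
  op25 P1: store L0 := 95 → I/M/I on L0; bus BusRdX Flush; mem=79
  op26 P2: load  L0 → I/S/S on L0; bus BusRd Flush; mem=95
  op27 P2: store L1 := 81 → I/I/M on L1; bus BusRdX Flush; mem=37
  op28 P1: load  L0 → I/S/S on L0; bus (none); mem=95
  op29 P2: load  L0 → I/S/S on L0; bus (none); mem=95
  op30 P0: load  L0 → S/S/S on L0; bus BusRd; mem=95

bus = BusRdX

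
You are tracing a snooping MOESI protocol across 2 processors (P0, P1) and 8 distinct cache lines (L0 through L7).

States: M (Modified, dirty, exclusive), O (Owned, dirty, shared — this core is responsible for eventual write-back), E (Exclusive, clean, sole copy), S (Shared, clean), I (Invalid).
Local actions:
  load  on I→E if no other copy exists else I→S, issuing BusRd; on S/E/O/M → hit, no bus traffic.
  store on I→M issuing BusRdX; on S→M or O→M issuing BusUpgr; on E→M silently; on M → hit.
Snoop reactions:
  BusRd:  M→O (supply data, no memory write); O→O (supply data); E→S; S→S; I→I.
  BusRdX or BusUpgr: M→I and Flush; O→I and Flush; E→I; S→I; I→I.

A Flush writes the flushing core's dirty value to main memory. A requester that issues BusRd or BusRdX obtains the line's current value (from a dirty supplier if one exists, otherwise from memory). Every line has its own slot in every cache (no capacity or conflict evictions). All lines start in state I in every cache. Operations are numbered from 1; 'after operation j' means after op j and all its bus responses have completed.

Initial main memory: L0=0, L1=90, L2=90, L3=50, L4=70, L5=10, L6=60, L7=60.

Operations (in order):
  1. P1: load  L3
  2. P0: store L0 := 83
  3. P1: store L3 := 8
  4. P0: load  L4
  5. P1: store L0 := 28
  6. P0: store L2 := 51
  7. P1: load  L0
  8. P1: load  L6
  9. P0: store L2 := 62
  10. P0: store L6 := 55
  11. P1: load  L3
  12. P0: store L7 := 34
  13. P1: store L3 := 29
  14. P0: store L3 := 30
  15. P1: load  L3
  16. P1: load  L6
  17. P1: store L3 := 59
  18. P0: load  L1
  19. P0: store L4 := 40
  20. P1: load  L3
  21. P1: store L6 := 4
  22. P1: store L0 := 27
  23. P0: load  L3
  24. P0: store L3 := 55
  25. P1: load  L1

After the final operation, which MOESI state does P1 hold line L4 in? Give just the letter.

state = I

1. P1: load  L3  bus=[BusRd]  L3: P0=I P1=E  mem[L3]=50
2. P0: store L0 := 83  bus=[BusRdX]  L0: P0=M P1=I  mem[L0]=0
3. P1: store L3 := 8  bus=[-]  L3: P0=I P1=M  mem[L3]=50
4. P0: load  L4  bus=[BusRd]  L4: P0=E P1=I  mem[L4]=70
5. P1: store L0 := 28  bus=[BusRdX,Flush]  L0: P0=I P1=M  mem[L0]=83
6. P0: store L2 := 51  bus=[BusRdX]  L2: P0=M P1=I  mem[L2]=90
7. P1: load  L0  bus=[-]  L0: P0=I P1=M  mem[L0]=83
8. P1: load  L6  bus=[BusRd]  L6: P0=I P1=E  mem[L6]=60
9. P0: store L2 := 62  bus=[-]  L2: P0=M P1=I  mem[L2]=90
10. P0: store L6 := 55  bus=[BusRdX]  L6: P0=M P1=I  mem[L6]=60
11. P1: load  L3  bus=[-]  L3: P0=I P1=M  mem[L3]=50
12. P0: store L7 := 34  bus=[BusRdX]  L7: P0=M P1=I  mem[L7]=60
13. P1: store L3 := 29  bus=[-]  L3: P0=I P1=M  mem[L3]=50
14. P0: store L3 := 30  bus=[BusRdX,Flush]  L3: P0=M P1=I  mem[L3]=29
15. P1: load  L3  bus=[BusRd]  L3: P0=O P1=S  mem[L3]=29
16. P1: load  L6  bus=[BusRd]  L6: P0=O P1=S  mem[L6]=60
17. P1: store L3 := 59  bus=[BusUpgr,Flush]  L3: P0=I P1=M  mem[L3]=30
18. P0: load  L1  bus=[BusRd]  L1: P0=E P1=I  mem[L1]=90
19. P0: store L4 := 40  bus=[-]  L4: P0=M P1=I  mem[L4]=70
20. P1: load  L3  bus=[-]  L3: P0=I P1=M  mem[L3]=30
21. P1: store L6 := 4  bus=[BusUpgr,Flush]  L6: P0=I P1=M  mem[L6]=55
22. P1: store L0 := 27  bus=[-]  L0: P0=I P1=M  mem[L0]=83
23. P0: load  L3  bus=[BusRd]  L3: P0=S P1=O  mem[L3]=30
24. P0: store L3 := 55  bus=[BusUpgr,Flush]  L3: P0=M P1=I  mem[L3]=59
25. P1: load  L1  bus=[BusRd]  L1: P0=S P1=S  mem[L1]=90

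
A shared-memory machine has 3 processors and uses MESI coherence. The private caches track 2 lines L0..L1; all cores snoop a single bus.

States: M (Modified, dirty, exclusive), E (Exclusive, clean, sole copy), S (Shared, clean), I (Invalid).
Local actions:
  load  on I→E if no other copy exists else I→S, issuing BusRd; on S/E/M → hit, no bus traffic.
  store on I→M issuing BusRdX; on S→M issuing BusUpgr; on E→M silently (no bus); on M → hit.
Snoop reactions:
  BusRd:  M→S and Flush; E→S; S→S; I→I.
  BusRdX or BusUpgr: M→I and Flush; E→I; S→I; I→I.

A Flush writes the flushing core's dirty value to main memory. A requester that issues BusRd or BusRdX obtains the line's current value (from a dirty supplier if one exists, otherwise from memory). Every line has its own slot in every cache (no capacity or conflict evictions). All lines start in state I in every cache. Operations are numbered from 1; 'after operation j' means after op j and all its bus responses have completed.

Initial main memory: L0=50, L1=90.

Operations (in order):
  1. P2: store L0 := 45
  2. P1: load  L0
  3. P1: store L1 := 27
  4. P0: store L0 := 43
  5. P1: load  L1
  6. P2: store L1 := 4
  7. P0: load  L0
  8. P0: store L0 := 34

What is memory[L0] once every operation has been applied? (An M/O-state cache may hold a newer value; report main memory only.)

1. P2: store L0 := 45  bus=[BusRdX]  L0: P0=I P1=I P2=M  mem[L0]=50
2. P1: load  L0  bus=[BusRd,Flush]  L0: P0=I P1=S P2=S  mem[L0]=45
3. P1: store L1 := 27  bus=[BusRdX]  L1: P0=I P1=M P2=I  mem[L1]=90
4. P0: store L0 := 43  bus=[BusRdX]  L0: P0=M P1=I P2=I  mem[L0]=45
5. P1: load  L1  bus=[-]  L1: P0=I P1=M P2=I  mem[L1]=90
6. P2: store L1 := 4  bus=[BusRdX,Flush]  L1: P0=I P1=I P2=M  mem[L1]=27
7. P0: load  L0  bus=[-]  L0: P0=M P1=I P2=I  mem[L0]=45
8. P0: store L0 := 34  bus=[-]  L0: P0=M P1=I P2=I  mem[L0]=45

memory[L0] = 45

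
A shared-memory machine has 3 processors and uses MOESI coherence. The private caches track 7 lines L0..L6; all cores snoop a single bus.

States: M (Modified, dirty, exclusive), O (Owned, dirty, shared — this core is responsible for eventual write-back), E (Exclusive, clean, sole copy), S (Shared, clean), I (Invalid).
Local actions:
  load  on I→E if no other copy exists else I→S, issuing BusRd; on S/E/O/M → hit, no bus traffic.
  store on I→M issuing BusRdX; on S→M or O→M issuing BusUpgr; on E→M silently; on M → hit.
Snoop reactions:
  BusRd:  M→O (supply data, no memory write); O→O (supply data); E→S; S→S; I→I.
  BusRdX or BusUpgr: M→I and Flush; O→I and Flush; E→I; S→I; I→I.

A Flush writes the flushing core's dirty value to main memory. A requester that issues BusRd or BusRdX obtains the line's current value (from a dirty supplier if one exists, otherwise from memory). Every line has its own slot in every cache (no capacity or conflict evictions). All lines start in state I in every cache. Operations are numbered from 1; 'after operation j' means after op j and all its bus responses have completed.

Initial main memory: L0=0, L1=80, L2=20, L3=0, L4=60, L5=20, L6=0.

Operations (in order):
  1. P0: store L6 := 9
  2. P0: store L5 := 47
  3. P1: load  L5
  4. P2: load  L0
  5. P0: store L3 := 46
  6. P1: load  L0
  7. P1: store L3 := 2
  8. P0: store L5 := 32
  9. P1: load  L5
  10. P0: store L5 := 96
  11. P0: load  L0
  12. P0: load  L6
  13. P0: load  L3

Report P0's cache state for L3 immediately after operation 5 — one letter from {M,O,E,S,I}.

[1] P0: store L6 := 9 | P0:M(9), P1:I, P2:I | bus: BusRdX
[2] P0: store L5 := 47 | P0:M(47), P1:I, P2:I | bus: BusRdX
[3] P1: load  L5 | P0:O(47), P1:S(47), P2:I | bus: BusRd
[4] P2: load  L0 | P0:I, P1:I, P2:E(0) | bus: BusRd
[5] P0: store L3 := 46 | P0:M(46), P1:I, P2:I | bus: BusRdX
[6] P1: load  L0 | P0:I, P1:S(0), P2:S(0) | bus: BusRd
[7] P1: store L3 := 2 | P0:I, P1:M(2), P2:I | bus: BusRdX,Flush
[8] P0: store L5 := 32 | P0:M(32), P1:I, P2:I | bus: BusUpgr
[9] P1: load  L5 | P0:O(32), P1:S(32), P2:I | bus: BusRd
[10] P0: store L5 := 96 | P0:M(96), P1:I, P2:I | bus: BusUpgr
[11] P0: load  L0 | P0:S(0), P1:S(0), P2:S(0) | bus: BusRd
[12] P0: load  L6 | P0:M(9), P1:I, P2:I | bus: none
[13] P0: load  L3 | P0:S(2), P1:O(2), P2:I | bus: BusRd

state = M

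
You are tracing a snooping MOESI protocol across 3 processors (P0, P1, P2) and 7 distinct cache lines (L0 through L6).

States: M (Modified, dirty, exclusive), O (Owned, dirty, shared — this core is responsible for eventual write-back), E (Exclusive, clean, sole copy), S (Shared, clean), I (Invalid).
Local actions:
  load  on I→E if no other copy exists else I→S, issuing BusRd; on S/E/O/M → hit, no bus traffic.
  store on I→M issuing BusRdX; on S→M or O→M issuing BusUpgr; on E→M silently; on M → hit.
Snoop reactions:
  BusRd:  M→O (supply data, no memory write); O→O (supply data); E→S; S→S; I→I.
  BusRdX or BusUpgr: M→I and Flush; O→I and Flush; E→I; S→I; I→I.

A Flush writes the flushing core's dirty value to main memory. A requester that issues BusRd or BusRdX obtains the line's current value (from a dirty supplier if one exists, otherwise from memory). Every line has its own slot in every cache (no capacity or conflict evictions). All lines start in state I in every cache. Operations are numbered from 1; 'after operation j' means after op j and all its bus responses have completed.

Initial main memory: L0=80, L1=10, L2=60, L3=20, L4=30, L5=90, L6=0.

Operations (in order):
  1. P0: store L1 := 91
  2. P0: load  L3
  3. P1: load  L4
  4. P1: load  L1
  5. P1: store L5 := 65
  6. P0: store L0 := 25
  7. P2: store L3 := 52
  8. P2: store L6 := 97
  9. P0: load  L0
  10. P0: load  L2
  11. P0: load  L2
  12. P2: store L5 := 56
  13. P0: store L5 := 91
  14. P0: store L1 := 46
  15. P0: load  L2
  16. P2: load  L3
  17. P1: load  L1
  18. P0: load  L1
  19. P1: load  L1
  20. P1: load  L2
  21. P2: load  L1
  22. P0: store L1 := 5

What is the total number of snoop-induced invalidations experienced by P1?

invalidations = 3

1. P0: store L1 := 91  bus=[BusRdX]  L1: P0=M P1=I P2=I  mem[L1]=10
2. P0: load  L3  bus=[BusRd]  L3: P0=E P1=I P2=I  mem[L3]=20
3. P1: load  L4  bus=[BusRd]  L4: P0=I P1=E P2=I  mem[L4]=30
4. P1: load  L1  bus=[BusRd]  L1: P0=O P1=S P2=I  mem[L1]=10
5. P1: store L5 := 65  bus=[BusRdX]  L5: P0=I P1=M P2=I  mem[L5]=90
6. P0: store L0 := 25  bus=[BusRdX]  L0: P0=M P1=I P2=I  mem[L0]=80
7. P2: store L3 := 52  bus=[BusRdX]  L3: P0=I P1=I P2=M  mem[L3]=20
8. P2: store L6 := 97  bus=[BusRdX]  L6: P0=I P1=I P2=M  mem[L6]=0
9. P0: load  L0  bus=[-]  L0: P0=M P1=I P2=I  mem[L0]=80
10. P0: load  L2  bus=[BusRd]  L2: P0=E P1=I P2=I  mem[L2]=60
11. P0: load  L2  bus=[-]  L2: P0=E P1=I P2=I  mem[L2]=60
12. P2: store L5 := 56  bus=[BusRdX,Flush]  L5: P0=I P1=I P2=M  mem[L5]=65
13. P0: store L5 := 91  bus=[BusRdX,Flush]  L5: P0=M P1=I P2=I  mem[L5]=56
14. P0: store L1 := 46  bus=[BusUpgr]  L1: P0=M P1=I P2=I  mem[L1]=10
15. P0: load  L2  bus=[-]  L2: P0=E P1=I P2=I  mem[L2]=60
16. P2: load  L3  bus=[-]  L3: P0=I P1=I P2=M  mem[L3]=20
17. P1: load  L1  bus=[BusRd]  L1: P0=O P1=S P2=I  mem[L1]=10
18. P0: load  L1  bus=[-]  L1: P0=O P1=S P2=I  mem[L1]=10
19. P1: load  L1  bus=[-]  L1: P0=O P1=S P2=I  mem[L1]=10
20. P1: load  L2  bus=[BusRd]  L2: P0=S P1=S P2=I  mem[L2]=60
21. P2: load  L1  bus=[BusRd]  L1: P0=O P1=S P2=S  mem[L1]=10
22. P0: store L1 := 5  bus=[BusUpgr]  L1: P0=M P1=I P2=I  mem[L1]=10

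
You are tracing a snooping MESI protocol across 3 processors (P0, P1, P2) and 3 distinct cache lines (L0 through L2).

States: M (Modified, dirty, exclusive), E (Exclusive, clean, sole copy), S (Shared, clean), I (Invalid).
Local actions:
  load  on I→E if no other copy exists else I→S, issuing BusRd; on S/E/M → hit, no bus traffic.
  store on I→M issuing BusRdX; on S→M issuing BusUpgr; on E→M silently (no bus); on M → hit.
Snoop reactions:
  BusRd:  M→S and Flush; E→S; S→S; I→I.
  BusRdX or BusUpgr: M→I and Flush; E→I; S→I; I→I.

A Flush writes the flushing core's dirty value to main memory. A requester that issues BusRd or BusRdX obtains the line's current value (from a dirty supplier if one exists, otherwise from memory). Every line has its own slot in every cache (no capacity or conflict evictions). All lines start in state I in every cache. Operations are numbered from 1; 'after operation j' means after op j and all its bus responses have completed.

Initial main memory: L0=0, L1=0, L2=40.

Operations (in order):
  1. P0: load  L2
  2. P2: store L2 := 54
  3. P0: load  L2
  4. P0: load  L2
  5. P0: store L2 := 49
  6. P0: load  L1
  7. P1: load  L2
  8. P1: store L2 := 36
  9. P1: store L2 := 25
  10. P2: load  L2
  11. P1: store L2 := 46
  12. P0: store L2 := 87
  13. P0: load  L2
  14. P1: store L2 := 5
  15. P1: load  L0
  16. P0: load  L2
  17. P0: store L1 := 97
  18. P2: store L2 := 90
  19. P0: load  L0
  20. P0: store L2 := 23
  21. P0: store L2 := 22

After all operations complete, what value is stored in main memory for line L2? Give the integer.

  op1 P0: load  L2 → E/I/I on L2; bus BusRd; mem=40
  op2 P2: store L2 := 54 → I/I/M on L2; bus BusRdX; mem=40
  op3 P0: load  L2 → S/I/S on L2; bus BusRd Flush; mem=54
  op4 P0: load  L2 → S/I/S on L2; bus (none); mem=54
  op5 P0: store L2 := 49 → M/I/I on L2; bus BusUpgr; mem=54
  op6 P0: load  L1 → E/I/I on L1; bus BusRd; mem=0
  op7 P1: load  L2 → S/S/I on L2; bus BusRd Flush; mem=49
  op8 P1: store L2 := 36 → I/M/I on L2; bus BusUpgr; mem=49
  op9 P1: store L2 := 25 → I/M/I on L2; bus (none); mem=49
  op10 P2: load  L2 → I/S/S on L2; bus BusRd Flush; mem=25
  op11 P1: store L2 := 46 → I/M/I on L2; bus BusUpgr; mem=25
  op12 P0: store L2 := 87 → M/I/I on L2; bus BusRdX Flush; mem=46
  op13 P0: load  L2 → M/I/I on L2; bus (none); mem=46
  op14 P1: store L2 := 5 → I/M/I on L2; bus BusRdX Flush; mem=87
  op15 P1: load  L0 → I/E/I on L0; bus BusRd; mem=0
  op16 P0: load  L2 → S/S/I on L2; bus BusRd Flush; mem=5
  op17 P0: store L1 := 97 → M/I/I on L1; bus (none); mem=0
  op18 P2: store L2 := 90 → I/I/M on L2; bus BusRdX; mem=5
  op19 P0: load  L0 → S/S/I on L0; bus BusRd; mem=0
  op20 P0: store L2 := 23 → M/I/I on L2; bus BusRdX Flush; mem=90
  op21 P0: store L2 := 22 → M/I/I on L2; bus (none); mem=90

memory[L2] = 90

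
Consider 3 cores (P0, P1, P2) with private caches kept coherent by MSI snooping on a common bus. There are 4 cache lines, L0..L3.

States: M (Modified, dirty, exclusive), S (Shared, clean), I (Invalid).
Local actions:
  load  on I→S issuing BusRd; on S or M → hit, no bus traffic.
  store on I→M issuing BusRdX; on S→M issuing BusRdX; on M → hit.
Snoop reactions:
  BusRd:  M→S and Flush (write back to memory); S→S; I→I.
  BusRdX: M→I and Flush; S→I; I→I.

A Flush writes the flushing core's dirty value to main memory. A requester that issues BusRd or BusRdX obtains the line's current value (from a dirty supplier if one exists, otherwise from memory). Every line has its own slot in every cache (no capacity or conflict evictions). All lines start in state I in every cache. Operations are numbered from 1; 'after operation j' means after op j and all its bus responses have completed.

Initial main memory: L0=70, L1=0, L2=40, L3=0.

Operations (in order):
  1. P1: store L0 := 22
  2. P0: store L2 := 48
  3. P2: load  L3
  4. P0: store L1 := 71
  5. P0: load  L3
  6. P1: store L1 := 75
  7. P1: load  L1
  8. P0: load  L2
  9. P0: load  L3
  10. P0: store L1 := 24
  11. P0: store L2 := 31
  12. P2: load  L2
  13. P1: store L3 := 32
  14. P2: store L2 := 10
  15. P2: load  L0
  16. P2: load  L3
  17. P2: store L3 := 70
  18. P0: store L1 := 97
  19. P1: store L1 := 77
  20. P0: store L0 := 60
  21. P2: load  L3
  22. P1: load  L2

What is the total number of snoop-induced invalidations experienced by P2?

invalidations = 2

step 1: P1: store L0 := 22  ⟶  IMI  (L0)  txn=BusRdX  M[L0]=70
step 2: P0: store L2 := 48  ⟶  MII  (L2)  txn=BusRdX  M[L2]=40
step 3: P2: load  L3  ⟶  IIS  (L3)  txn=BusRd  M[L3]=0
step 4: P0: store L1 := 71  ⟶  MII  (L1)  txn=BusRdX  M[L1]=0
step 5: P0: load  L3  ⟶  SIS  (L3)  txn=BusRd  M[L3]=0
step 6: P1: store L1 := 75  ⟶  IMI  (L1)  txn=BusRdX+Flush  M[L1]=71
step 7: P1: load  L1  ⟶  IMI  (L1)  txn=∅  M[L1]=71
step 8: P0: load  L2  ⟶  MII  (L2)  txn=∅  M[L2]=40
step 9: P0: load  L3  ⟶  SIS  (L3)  txn=∅  M[L3]=0
step 10: P0: store L1 := 24  ⟶  MII  (L1)  txn=BusRdX+Flush  M[L1]=75
step 11: P0: store L2 := 31  ⟶  MII  (L2)  txn=∅  M[L2]=40
step 12: P2: load  L2  ⟶  SIS  (L2)  txn=BusRd+Flush  M[L2]=31
step 13: P1: store L3 := 32  ⟶  IMI  (L3)  txn=BusRdX  M[L3]=0
step 14: P2: store L2 := 10  ⟶  IIM  (L2)  txn=BusRdX  M[L2]=31
step 15: P2: load  L0  ⟶  ISS  (L0)  txn=BusRd+Flush  M[L0]=22
step 16: P2: load  L3  ⟶  ISS  (L3)  txn=BusRd+Flush  M[L3]=32
step 17: P2: store L3 := 70  ⟶  IIM  (L3)  txn=BusRdX  M[L3]=32
step 18: P0: store L1 := 97  ⟶  MII  (L1)  txn=∅  M[L1]=75
step 19: P1: store L1 := 77  ⟶  IMI  (L1)  txn=BusRdX+Flush  M[L1]=97
step 20: P0: store L0 := 60  ⟶  MII  (L0)  txn=BusRdX  M[L0]=22
step 21: P2: load  L3  ⟶  IIM  (L3)  txn=∅  M[L3]=32
step 22: P1: load  L2  ⟶  ISS  (L2)  txn=BusRd+Flush  M[L2]=10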